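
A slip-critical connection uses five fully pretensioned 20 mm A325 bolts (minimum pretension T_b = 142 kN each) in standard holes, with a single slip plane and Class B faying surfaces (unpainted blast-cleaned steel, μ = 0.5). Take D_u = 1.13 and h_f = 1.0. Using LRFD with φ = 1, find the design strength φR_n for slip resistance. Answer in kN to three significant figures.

401 kN

R_n = μ · D_u · h_f · T_b · n_s · n_b = 0.5 × 1.13 × 1.0 × 142 × 1 × 5 = 401.1 kN.
Design strength φR_n = 1 × 401.1 = 401 kN.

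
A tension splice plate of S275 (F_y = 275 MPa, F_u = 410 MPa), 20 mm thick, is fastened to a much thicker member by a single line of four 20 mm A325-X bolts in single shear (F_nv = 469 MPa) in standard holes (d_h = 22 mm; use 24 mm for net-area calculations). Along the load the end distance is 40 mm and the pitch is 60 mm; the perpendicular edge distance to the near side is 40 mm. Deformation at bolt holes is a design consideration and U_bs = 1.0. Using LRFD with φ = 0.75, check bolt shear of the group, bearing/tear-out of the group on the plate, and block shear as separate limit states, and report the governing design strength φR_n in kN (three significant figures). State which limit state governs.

Bolt shear: A_b = π·20²/4 = 314.2 mm²; R_n = 469 × 314.2 × 4 × 1 / 1000 = 589.4 kN → 0.75 × 589.4 = 442 kN.
Bearing: edge l_c = 29, r_n = 285.4 kN; interior l_c = 38, r_n = 373.9 kN; R_n = 285.4 + 3·373.9 = 1407 kN → 1060 kN.
Block shear: A_gv = 4400, A_nv = 2720, A_nt = 560 mm²; R_n = min(0.6F_uA_nv, 0.6F_yA_gv) + U_bs·F_u·A_nt = 898.7 kN → 674 kN.
Bolt shear governs: 442 kN.

442 kN (bolt shear governs)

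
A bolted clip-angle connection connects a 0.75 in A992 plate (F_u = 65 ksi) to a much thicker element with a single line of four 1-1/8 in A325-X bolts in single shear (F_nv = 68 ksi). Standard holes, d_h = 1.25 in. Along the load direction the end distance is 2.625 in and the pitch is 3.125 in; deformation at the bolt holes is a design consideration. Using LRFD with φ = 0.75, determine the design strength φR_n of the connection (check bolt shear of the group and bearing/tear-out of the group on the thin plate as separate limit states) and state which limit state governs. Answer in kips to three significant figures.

203 kips (bolt shear governs)

Bolt shear: A_b = π·1.125²/4 = 0.994 in²; R_n = 68 × 0.994 × 4 × 1 = 270.4 kips → 0.75 × 270.4 = 203 kips.
Bearing (1.2 l_c t F_u ≤ 2.4 d t F_u): upper limit = 2.4·1.125·0.75·65 = 131.6 kips.
  Edge l_c = 2.625 − 1.25/2 = 2 → r_n = 117 kips; interior l_c = 3.125 − 1.25 = 1.875 → r_n = 109.7 kips.
  R_n,bearing = 1·117 + 3·109.7 = 446.1 kips → 0.75 × 446.1 = 335 kips.
Bolt shear governs: 203 kips.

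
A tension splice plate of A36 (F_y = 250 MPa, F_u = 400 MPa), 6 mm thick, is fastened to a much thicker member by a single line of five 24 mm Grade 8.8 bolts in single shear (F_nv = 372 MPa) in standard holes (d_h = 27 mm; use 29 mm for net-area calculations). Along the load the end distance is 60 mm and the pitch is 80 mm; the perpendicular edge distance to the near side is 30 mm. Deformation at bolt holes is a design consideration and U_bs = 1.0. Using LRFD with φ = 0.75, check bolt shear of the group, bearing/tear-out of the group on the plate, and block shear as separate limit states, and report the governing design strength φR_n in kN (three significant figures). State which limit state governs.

Bolt shear: A_b = π·24²/4 = 452.4 mm²; R_n = 372 × 452.4 × 5 × 1 / 1000 = 841.4 kN → 0.75 × 841.4 = 631 kN.
Bearing: edge l_c = 46.5, r_n = 133.9 kN; interior l_c = 53, r_n = 138.2 kN; R_n = 133.9 + 4·138.2 = 686.9 kN → 515 kN.
Block shear: A_gv = 2280, A_nv = 1497, A_nt = 93 mm²; R_n = min(0.6F_uA_nv, 0.6F_yA_gv) + U_bs·F_u·A_nt = 379.2 kN → 284 kN.
Block shear governs: 284 kN.

284 kN (block shear governs)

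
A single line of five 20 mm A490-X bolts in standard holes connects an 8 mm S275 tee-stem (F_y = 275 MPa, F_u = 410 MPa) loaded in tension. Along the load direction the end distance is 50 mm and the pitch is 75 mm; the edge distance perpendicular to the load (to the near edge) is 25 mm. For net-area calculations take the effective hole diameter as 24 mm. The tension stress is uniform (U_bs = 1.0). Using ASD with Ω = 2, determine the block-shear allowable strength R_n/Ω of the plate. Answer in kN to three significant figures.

252 kN

Shear plane L_v = 50 + 4·75 = 350 mm; A_gv = 350 × 8 = 2800 mm².
A_nv = (350 − 4.5·24) × 8 = 1936 mm².
A_nt = (25 − 0.5·24) × 8 = 104 mm².
0.6 F_u A_nv = 476.3 kN; 0.6 F_y A_gv = 462 kN → shear yielding governs the shear term.
R_n = 462 + 1.0 × 410 × 104 / 1000 = 504.6 kN.
Allowable strength R_n/Ω = 504.6 / 2 = 252 kN.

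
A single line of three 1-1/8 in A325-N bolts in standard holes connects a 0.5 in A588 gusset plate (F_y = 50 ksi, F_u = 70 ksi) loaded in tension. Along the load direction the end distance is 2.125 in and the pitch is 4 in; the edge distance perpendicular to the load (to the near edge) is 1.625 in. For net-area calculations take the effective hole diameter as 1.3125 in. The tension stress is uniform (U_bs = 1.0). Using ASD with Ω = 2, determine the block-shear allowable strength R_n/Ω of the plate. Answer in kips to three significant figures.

88.8 kips

Shear plane L_v = 2.125 + 2·4 = 10.12 in; A_gv = 10.12 × 0.5 = 5.062 in².
A_nv = (10.12 − 2.5·1.3125) × 0.5 = 3.422 in².
A_nt = (1.625 − 0.5·1.3125) × 0.5 = 0.4844 in².
0.6 F_u A_nv = 143.7 kips; 0.6 F_y A_gv = 151.9 kips → shear rupture governs the shear term.
R_n = 143.7 + 1.0 × 70 × 0.4844 = 177.6 kips.
Allowable strength R_n/Ω = 177.6 / 2 = 88.8 kips.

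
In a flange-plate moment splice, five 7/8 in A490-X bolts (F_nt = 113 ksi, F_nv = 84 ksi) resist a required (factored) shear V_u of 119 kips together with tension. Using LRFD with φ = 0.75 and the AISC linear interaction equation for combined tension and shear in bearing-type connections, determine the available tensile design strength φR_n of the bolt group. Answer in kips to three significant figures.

171 kips

A_b = π·0.875²/4 = 0.6013 in²; f_rv = 119 / (5 × 0.6013) = 39.58 ksi.
F'_nt = 1.3 F_nt − (F_nt / φF_nv) f_rv = 1.3·113 − (113/(0.75·84))·39.58 = 75.91 ksi, capped at F_nt → F'_nt = 75.91 ksi.
R_n = F'_nt · A_b · n = 75.91 × 0.6013 × 5 = 228.2 kips.
Design strength φR_n = 0.75 × 228.2 = 171 kips.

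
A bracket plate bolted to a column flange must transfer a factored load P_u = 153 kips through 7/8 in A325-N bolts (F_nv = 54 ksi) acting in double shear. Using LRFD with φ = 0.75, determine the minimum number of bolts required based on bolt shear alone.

4 bolts

A_b = π·0.875²/4 = 0.6013 in².
Per-bolt design strength φR_n = 0.75 × 54 × 0.6013 × 2 = 48.71 kips.
n ≥ 153 / 48.71 = 3.141 → use 4 bolts.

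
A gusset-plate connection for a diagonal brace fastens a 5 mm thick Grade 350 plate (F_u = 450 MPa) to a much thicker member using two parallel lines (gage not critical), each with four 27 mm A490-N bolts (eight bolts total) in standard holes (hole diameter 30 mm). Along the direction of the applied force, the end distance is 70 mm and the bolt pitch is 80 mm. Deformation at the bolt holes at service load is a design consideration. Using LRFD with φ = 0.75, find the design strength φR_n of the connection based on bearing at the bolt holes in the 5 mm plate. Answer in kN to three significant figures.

826 kN

Per bolt r_n = 1.2 l_c t F_u ≤ 2.4 d t F_u; upper limit = 2.4 × 27 × 5 × 450 / 1000 = 145.8 kN.
Edge bolt: l_c = 70 − 30/2 = 55 mm → 1.2 × 55 × 5 × 450 / 1000 = 148.5 → r_n = 145.8 kN.
Interior bolts: l_c = 80 − 30 = 50 mm → 1.2 × 50 × 5 × 450 / 1000 = 135 → r_n = 135 kN.
R_n = 2 × 145.8 + 6 × 135 = 1102 kN.
Design strength φR_n = 0.75 × 1102 = 826 kN.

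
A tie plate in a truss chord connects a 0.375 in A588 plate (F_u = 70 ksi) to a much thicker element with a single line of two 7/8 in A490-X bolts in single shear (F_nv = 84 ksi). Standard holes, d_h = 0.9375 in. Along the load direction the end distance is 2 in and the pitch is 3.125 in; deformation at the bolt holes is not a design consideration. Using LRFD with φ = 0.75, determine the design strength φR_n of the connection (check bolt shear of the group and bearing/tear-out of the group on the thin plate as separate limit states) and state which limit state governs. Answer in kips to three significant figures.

75.8 kips (bolt shear governs)

Bolt shear: A_b = π·0.875²/4 = 0.6013 in²; R_n = 84 × 0.6013 × 2 × 1 = 101 kips → 0.75 × 101 = 75.8 kips.
Bearing (1.5 l_c t F_u ≤ 3.0 d t F_u): upper limit = 3.0·0.875·0.375·70 = 68.91 kips.
  Edge l_c = 2 − 0.9375/2 = 1.531 → r_n = 60.29 kips; interior l_c = 3.125 − 0.9375 = 2.188 → r_n = 68.91 kips.
  R_n,bearing = 1·60.29 + 1·68.91 = 129.2 kips → 0.75 × 129.2 = 96.9 kips.
Bolt shear governs: 75.8 kips.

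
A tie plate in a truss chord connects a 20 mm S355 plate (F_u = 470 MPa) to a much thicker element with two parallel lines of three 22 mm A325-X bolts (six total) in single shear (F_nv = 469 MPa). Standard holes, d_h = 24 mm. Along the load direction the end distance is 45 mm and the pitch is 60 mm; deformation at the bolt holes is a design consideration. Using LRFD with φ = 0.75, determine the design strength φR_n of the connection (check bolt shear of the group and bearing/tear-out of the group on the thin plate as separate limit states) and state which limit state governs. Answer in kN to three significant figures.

802 kN (bolt shear governs)

Bolt shear: A_b = π·22²/4 = 380.1 mm²; R_n = 469 × 380.1 × 6 × 1 / 1000 = 1070 kN → 0.75 × 1070 = 802 kN.
Bearing (1.2 l_c t F_u ≤ 2.4 d t F_u): upper limit = 2.4·22·20·470 / 1000 = 496.3 kN.
  Edge l_c = 45 − 24/2 = 33 → r_n = 372.2 kN; interior l_c = 60 − 24 = 36 → r_n = 406.1 kN.
  R_n,bearing = 2·372.2 + 4·406.1 = 2369 kN → 0.75 × 2369 = 1780 kN.
Bolt shear governs: 802 kN.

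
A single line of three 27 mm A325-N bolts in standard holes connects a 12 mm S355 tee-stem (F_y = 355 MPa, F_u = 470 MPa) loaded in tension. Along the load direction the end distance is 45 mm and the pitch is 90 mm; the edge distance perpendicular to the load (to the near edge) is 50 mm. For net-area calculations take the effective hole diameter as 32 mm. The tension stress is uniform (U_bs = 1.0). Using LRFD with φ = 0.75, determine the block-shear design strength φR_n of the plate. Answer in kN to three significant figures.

Shear plane L_v = 45 + 2·90 = 225 mm; A_gv = 225 × 12 = 2700 mm².
A_nv = (225 − 2.5·32) × 12 = 1740 mm².
A_nt = (50 − 0.5·32) × 12 = 408 mm².
0.6 F_u A_nv = 490.7 kN; 0.6 F_y A_gv = 575.1 kN → shear rupture governs the shear term.
R_n = 490.7 + 1.0 × 470 × 408 / 1000 = 682.4 kN.
Design strength φR_n = 0.75 × 682.4 = 512 kN.

512 kN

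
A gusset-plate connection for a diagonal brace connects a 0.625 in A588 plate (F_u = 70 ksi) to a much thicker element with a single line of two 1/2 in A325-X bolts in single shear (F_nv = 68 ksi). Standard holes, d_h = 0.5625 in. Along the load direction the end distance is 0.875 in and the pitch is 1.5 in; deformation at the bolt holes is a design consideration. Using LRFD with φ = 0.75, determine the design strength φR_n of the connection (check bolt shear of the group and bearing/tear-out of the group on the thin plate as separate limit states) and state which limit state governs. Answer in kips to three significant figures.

20 kips (bolt shear governs)

Bolt shear: A_b = π·0.5²/4 = 0.1963 in²; R_n = 68 × 0.1963 × 2 × 1 = 26.7 kips → 0.75 × 26.7 = 20 kips.
Bearing (1.2 l_c t F_u ≤ 2.4 d t F_u): upper limit = 2.4·0.5·0.625·70 = 52.5 kips.
  Edge l_c = 0.875 − 0.5625/2 = 0.5938 → r_n = 31.17 kips; interior l_c = 1.5 − 0.5625 = 0.9375 → r_n = 49.22 kips.
  R_n,bearing = 1·31.17 + 1·49.22 = 80.39 kips → 0.75 × 80.39 = 60.3 kips.
Bolt shear governs: 20 kips.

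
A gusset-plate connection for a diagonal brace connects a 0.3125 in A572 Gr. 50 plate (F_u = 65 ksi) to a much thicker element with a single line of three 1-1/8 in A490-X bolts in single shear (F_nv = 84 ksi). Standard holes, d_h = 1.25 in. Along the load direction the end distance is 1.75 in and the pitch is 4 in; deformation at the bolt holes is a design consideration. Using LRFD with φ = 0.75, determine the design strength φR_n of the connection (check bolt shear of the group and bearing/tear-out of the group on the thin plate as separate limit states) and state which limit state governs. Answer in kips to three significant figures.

Bolt shear: A_b = π·1.125²/4 = 0.994 in²; R_n = 84 × 0.994 × 3 × 1 = 250.5 kips → 0.75 × 250.5 = 188 kips.
Bearing (1.2 l_c t F_u ≤ 2.4 d t F_u): upper limit = 2.4·1.125·0.3125·65 = 54.84 kips.
  Edge l_c = 1.75 − 1.25/2 = 1.125 → r_n = 27.42 kips; interior l_c = 4 − 1.25 = 2.75 → r_n = 54.84 kips.
  R_n,bearing = 1·27.42 + 2·54.84 = 137.1 kips → 0.75 × 137.1 = 103 kips.
Bearing governs: 103 kips.

103 kips (bearing governs)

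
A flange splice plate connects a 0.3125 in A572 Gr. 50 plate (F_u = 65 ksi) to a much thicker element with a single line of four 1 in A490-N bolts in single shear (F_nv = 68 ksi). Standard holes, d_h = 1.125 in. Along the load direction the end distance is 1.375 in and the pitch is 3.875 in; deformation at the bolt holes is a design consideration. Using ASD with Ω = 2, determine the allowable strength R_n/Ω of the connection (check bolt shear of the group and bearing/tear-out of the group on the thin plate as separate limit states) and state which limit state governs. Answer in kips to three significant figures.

83 kips (bearing governs)

Bolt shear: A_b = π·1²/4 = 0.7854 in²; R_n = 68 × 0.7854 × 4 × 1 = 213.6 kips → 213.6 / 2 = 107 kips.
Bearing (1.2 l_c t F_u ≤ 2.4 d t F_u): upper limit = 2.4·1·0.3125·65 = 48.75 kips.
  Edge l_c = 1.375 − 1.125/2 = 0.8125 → r_n = 19.8 kips; interior l_c = 3.875 − 1.125 = 2.75 → r_n = 48.75 kips.
  R_n,bearing = 1·19.8 + 3·48.75 = 166.1 kips → 166.1 / 2 = 83 kips.
Bearing governs: 83 kips.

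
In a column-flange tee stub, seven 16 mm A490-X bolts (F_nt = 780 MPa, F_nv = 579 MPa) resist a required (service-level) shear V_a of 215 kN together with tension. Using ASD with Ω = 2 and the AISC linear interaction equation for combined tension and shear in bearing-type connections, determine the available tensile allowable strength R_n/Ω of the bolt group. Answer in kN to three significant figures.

424 kN

A_b = π·16²/4 = 201.1 mm²; f_rv = 215 × 1000 / (7 × 201.1) = 152.8 MPa.
F'_nt = 1.3 F_nt − (Ω F_nt / F_nv) f_rv = 1.3·780 − (2·780/579)·152.8 = 602.4 MPa, capped at F_nt → F'_nt = 602.4 MPa.
R_n = F'_nt · A_b · n = 602.4 × 201.1 × 7 / 1000 = 847.9 kN.
Allowable strength R_n/Ω = 847.9 / 2 = 424 kN.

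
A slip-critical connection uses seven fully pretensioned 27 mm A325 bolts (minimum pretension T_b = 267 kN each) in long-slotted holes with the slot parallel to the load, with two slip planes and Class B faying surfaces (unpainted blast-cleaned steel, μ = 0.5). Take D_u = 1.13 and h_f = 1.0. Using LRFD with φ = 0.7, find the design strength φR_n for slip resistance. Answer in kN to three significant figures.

R_n = μ · D_u · h_f · T_b · n_s · n_b = 0.5 × 1.13 × 1.0 × 267 × 2 × 7 = 2112 kN.
Design strength φR_n = 0.7 × 2112 = 1480 kN.

1480 kN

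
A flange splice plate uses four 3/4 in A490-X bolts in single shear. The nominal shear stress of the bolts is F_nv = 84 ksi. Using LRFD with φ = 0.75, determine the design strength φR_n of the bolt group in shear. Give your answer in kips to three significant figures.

A_b = π × 0.75² / 4 = 0.4418 in².
R_n = F_nv · A_b · n · n_s = 84 × 0.4418 × 4 × 1 = 148.4 kips.
Design strength φR_n = 0.75 × 148.4 = 111 kips.

111 kips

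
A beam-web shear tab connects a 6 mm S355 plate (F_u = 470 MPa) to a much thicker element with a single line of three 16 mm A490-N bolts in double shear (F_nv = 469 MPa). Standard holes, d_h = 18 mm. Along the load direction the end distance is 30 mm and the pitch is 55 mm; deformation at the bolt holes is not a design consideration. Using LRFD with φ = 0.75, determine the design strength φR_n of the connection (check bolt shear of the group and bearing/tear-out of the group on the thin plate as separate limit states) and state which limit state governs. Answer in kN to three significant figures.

Bolt shear: A_b = π·16²/4 = 201.1 mm²; R_n = 469 × 201.1 × 3 × 2 / 1000 = 565.8 kN → 0.75 × 565.8 = 424 kN.
Bearing (1.5 l_c t F_u ≤ 3.0 d t F_u): upper limit = 3.0·16·6·470 / 1000 = 135.4 kN.
  Edge l_c = 30 − 18/2 = 21 → r_n = 88.83 kN; interior l_c = 55 − 18 = 37 → r_n = 135.4 kN.
  R_n,bearing = 1·88.83 + 2·135.4 = 359.6 kN → 0.75 × 359.6 = 270 kN.
Bearing governs: 270 kN.

270 kN (bearing governs)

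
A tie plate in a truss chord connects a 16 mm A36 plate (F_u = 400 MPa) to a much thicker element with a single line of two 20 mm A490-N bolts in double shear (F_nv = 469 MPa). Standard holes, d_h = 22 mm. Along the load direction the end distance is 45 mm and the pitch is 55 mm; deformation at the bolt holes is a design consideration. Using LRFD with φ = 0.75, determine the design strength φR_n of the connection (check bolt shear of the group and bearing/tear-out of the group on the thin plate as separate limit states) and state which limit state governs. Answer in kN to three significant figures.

386 kN (bearing governs)

Bolt shear: A_b = π·20²/4 = 314.2 mm²; R_n = 469 × 314.2 × 2 × 2 / 1000 = 589.4 kN → 0.75 × 589.4 = 442 kN.
Bearing (1.2 l_c t F_u ≤ 2.4 d t F_u): upper limit = 2.4·20·16·400 / 1000 = 307.2 kN.
  Edge l_c = 45 − 22/2 = 34 → r_n = 261.1 kN; interior l_c = 55 − 22 = 33 → r_n = 253.4 kN.
  R_n,bearing = 1·261.1 + 1·253.4 = 514.6 kN → 0.75 × 514.6 = 386 kN.
Bearing governs: 386 kN.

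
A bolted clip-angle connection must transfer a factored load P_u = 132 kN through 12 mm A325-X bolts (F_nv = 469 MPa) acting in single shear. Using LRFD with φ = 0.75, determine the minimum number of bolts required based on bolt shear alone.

4 bolts

A_b = π·12²/4 = 113.1 mm².
Per-bolt design strength φR_n = 0.75 × 469 × 113.1 × 1 / 1000 = 39.78 kN.
n ≥ 132 / 39.78 = 3.318 → use 4 bolts.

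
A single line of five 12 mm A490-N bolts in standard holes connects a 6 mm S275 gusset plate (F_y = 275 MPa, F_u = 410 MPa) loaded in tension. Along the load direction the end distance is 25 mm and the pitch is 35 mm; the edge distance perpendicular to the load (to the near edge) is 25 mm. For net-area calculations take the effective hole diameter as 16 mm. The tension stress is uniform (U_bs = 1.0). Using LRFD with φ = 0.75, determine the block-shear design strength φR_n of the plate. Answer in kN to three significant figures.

Shear plane L_v = 25 + 4·35 = 165 mm; A_gv = 165 × 6 = 990 mm².
A_nv = (165 − 4.5·16) × 6 = 558 mm².
A_nt = (25 − 0.5·16) × 6 = 102 mm².
0.6 F_u A_nv = 137.3 kN; 0.6 F_y A_gv = 163.3 kN → shear rupture governs the shear term.
R_n = 137.3 + 1.0 × 410 × 102 / 1000 = 179.1 kN.
Design strength φR_n = 0.75 × 179.1 = 134 kN.

134 kN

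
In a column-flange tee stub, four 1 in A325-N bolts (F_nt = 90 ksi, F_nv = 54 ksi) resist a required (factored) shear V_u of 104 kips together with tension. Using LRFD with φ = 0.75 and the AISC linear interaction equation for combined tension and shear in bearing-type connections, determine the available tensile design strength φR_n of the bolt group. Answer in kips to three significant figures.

102 kips

A_b = π·1²/4 = 0.7854 in²; f_rv = 104 / (4 × 0.7854) = 33.1 ksi.
F'_nt = 1.3 F_nt − (F_nt / φF_nv) f_rv = 1.3·90 − (90/(0.75·54))·33.1 = 43.44 ksi, capped at F_nt → F'_nt = 43.44 ksi.
R_n = F'_nt · A_b · n = 43.44 × 0.7854 × 4 = 136.5 kips.
Design strength φR_n = 0.75 × 136.5 = 102 kips.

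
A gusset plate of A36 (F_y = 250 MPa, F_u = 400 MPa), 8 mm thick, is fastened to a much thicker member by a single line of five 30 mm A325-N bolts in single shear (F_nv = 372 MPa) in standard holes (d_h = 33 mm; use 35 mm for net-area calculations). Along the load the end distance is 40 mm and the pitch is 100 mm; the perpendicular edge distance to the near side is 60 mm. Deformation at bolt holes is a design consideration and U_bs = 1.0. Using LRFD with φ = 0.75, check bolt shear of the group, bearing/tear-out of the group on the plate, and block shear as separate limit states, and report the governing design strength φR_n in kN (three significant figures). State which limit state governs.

498 kN (block shear governs)

Bolt shear: A_b = π·30²/4 = 706.9 mm²; R_n = 372 × 706.9 × 5 × 1 / 1000 = 1315 kN → 0.75 × 1315 = 986 kN.
Bearing: edge l_c = 23.5, r_n = 90.24 kN; interior l_c = 67, r_n = 230.4 kN; R_n = 90.24 + 4·230.4 = 1012 kN → 759 kN.
Block shear: A_gv = 3520, A_nv = 2260, A_nt = 340 mm²; R_n = min(0.6F_uA_nv, 0.6F_yA_gv) + U_bs·F_u·A_nt = 664 kN → 498 kN.
Block shear governs: 498 kN.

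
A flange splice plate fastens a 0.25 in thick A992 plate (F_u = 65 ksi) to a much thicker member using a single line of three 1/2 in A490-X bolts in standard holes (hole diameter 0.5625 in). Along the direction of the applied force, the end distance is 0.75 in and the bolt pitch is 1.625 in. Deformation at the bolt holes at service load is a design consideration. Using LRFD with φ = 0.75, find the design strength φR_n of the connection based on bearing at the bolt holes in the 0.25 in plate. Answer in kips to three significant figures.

Per bolt r_n = 1.2 l_c t F_u ≤ 2.4 d t F_u; upper limit = 2.4 × 0.5 × 0.25 × 65 = 19.5 kips.
Edge bolt: l_c = 0.75 − 0.5625/2 = 0.4688 in → 1.2 × 0.4688 × 0.25 × 65 = 9.141 → r_n = 9.141 kips.
Interior bolts: l_c = 1.625 − 0.5625 = 1.062 in → 1.2 × 1.062 × 0.25 × 65 = 20.72 → r_n = 19.5 kips.
R_n = 1 × 9.141 + 2 × 19.5 = 48.14 kips.
Design strength φR_n = 0.75 × 48.14 = 36.1 kips.

36.1 kips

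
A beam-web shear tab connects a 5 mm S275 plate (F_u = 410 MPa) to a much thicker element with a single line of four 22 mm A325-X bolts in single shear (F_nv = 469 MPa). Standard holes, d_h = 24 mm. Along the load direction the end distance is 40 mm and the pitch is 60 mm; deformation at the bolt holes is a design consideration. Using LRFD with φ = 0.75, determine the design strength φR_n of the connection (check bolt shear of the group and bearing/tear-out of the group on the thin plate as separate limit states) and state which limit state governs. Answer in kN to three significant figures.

251 kN (bearing governs)

Bolt shear: A_b = π·22²/4 = 380.1 mm²; R_n = 469 × 380.1 × 4 × 1 / 1000 = 713.1 kN → 0.75 × 713.1 = 535 kN.
Bearing (1.2 l_c t F_u ≤ 2.4 d t F_u): upper limit = 2.4·22·5·410 / 1000 = 108.2 kN.
  Edge l_c = 40 − 24/2 = 28 → r_n = 68.88 kN; interior l_c = 60 − 24 = 36 → r_n = 88.56 kN.
  R_n,bearing = 1·68.88 + 3·88.56 = 334.6 kN → 0.75 × 334.6 = 251 kN.
Bearing governs: 251 kN.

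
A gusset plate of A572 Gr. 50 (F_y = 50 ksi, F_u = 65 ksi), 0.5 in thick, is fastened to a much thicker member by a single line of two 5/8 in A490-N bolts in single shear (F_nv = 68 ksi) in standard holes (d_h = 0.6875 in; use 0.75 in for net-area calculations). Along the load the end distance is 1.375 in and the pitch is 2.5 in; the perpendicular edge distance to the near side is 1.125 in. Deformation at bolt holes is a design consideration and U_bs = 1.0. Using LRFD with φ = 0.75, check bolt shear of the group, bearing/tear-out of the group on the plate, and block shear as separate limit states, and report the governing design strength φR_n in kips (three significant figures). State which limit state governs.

Bolt shear: A_b = π·0.625²/4 = 0.3068 in²; R_n = 68 × 0.3068 × 2 × 1 = 41.72 kips → 0.75 × 41.72 = 31.3 kips.
Bearing: edge l_c = 1.031, r_n = 40.22 kips; interior l_c = 1.812, r_n = 48.75 kips; R_n = 40.22 + 1·48.75 = 88.97 kips → 66.7 kips.
Block shear: A_gv = 1.938, A_nv = 1.375, A_nt = 0.375 in²; R_n = min(0.6F_uA_nv, 0.6F_yA_gv) + U_bs·F_u·A_nt = 78 kips → 58.5 kips.
Bolt shear governs: 31.3 kips.

31.3 kips (bolt shear governs)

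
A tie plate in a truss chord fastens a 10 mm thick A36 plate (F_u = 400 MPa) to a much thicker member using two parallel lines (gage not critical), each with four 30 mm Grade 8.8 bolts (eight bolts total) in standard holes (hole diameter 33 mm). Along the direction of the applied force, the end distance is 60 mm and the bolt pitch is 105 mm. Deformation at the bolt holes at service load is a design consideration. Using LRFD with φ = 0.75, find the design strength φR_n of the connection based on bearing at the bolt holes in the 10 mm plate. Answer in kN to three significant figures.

1610 kN

Per bolt r_n = 1.2 l_c t F_u ≤ 2.4 d t F_u; upper limit = 2.4 × 30 × 10 × 400 / 1000 = 288 kN.
Edge bolt: l_c = 60 − 33/2 = 43.5 mm → 1.2 × 43.5 × 10 × 400 / 1000 = 208.8 → r_n = 208.8 kN.
Interior bolts: l_c = 105 − 33 = 72 mm → 1.2 × 72 × 10 × 400 / 1000 = 345.6 → r_n = 288 kN.
R_n = 2 × 208.8 + 6 × 288 = 2146 kN.
Design strength φR_n = 0.75 × 2146 = 1610 kN.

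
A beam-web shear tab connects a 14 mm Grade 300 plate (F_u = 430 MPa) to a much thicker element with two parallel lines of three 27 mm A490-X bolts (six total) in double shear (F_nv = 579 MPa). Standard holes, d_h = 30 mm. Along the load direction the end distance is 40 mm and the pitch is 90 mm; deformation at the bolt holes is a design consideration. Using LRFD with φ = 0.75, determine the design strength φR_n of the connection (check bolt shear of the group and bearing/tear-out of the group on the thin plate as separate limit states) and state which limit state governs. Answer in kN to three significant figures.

1440 kN (bearing governs)

Bolt shear: A_b = π·27²/4 = 572.6 mm²; R_n = 579 × 572.6 × 6 × 2 / 1000 = 3978 kN → 0.75 × 3978 = 2980 kN.
Bearing (1.2 l_c t F_u ≤ 2.4 d t F_u): upper limit = 2.4·27·14·430 / 1000 = 390.1 kN.
  Edge l_c = 40 − 30/2 = 25 → r_n = 180.6 kN; interior l_c = 90 − 30 = 60 → r_n = 390.1 kN.
  R_n,bearing = 2·180.6 + 4·390.1 = 1922 kN → 0.75 × 1922 = 1440 kN.
Bearing governs: 1440 kN.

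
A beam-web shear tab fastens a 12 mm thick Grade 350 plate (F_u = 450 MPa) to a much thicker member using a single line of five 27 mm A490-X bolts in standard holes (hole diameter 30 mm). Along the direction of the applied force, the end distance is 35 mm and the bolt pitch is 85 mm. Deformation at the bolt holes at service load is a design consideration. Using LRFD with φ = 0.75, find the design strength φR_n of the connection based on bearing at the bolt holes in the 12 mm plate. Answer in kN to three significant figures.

Per bolt r_n = 1.2 l_c t F_u ≤ 2.4 d t F_u; upper limit = 2.4 × 27 × 12 × 450 / 1000 = 349.9 kN.
Edge bolt: l_c = 35 − 30/2 = 20 mm → 1.2 × 20 × 12 × 450 / 1000 = 129.6 → r_n = 129.6 kN.
Interior bolts: l_c = 85 − 30 = 55 mm → 1.2 × 55 × 12 × 450 / 1000 = 356.4 → r_n = 349.9 kN.
R_n = 1 × 129.6 + 4 × 349.9 = 1529 kN.
Design strength φR_n = 0.75 × 1529 = 1150 kN.

1150 kN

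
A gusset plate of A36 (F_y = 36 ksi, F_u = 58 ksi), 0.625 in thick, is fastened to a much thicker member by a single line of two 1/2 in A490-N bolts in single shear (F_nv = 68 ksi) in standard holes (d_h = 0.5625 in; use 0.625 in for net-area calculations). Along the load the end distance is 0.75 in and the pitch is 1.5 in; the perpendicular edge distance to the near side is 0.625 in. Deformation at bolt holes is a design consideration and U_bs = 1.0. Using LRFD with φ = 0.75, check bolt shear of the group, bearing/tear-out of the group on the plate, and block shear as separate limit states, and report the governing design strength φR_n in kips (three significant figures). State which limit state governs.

20 kips (bolt shear governs)

Bolt shear: A_b = π·0.5²/4 = 0.1963 in²; R_n = 68 × 0.1963 × 2 × 1 = 26.7 kips → 0.75 × 26.7 = 20 kips.
Bearing: edge l_c = 0.4688, r_n = 20.39 kips; interior l_c = 0.9375, r_n = 40.78 kips; R_n = 20.39 + 1·40.78 = 61.17 kips → 45.9 kips.
Block shear: A_gv = 1.406, A_nv = 0.8203, A_nt = 0.1953 in²; R_n = min(0.6F_uA_nv, 0.6F_yA_gv) + U_bs·F_u·A_nt = 39.88 kips → 29.9 kips.
Bolt shear governs: 20 kips.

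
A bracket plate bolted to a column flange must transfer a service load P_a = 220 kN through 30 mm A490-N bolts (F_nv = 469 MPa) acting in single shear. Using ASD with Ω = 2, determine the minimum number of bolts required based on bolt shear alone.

A_b = π·30²/4 = 706.9 mm².
Per-bolt allowable strength R_n/Ω = 469 × 706.9 × 1 / 1000 / 2 = 165.8 kN.
n ≥ 220 / 165.8 = 1.327 → use 2 bolts.

2 bolts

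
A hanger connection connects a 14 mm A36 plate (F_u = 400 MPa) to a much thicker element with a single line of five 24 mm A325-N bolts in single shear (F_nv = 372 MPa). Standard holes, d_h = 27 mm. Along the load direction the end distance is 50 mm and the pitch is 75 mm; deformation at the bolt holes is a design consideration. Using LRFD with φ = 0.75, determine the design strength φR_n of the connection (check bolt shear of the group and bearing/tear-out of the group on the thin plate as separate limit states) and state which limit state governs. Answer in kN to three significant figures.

Bolt shear: A_b = π·24²/4 = 452.4 mm²; R_n = 372 × 452.4 × 5 × 1 / 1000 = 841.4 kN → 0.75 × 841.4 = 631 kN.
Bearing (1.2 l_c t F_u ≤ 2.4 d t F_u): upper limit = 2.4·24·14·400 / 1000 = 322.6 kN.
  Edge l_c = 50 − 27/2 = 36.5 → r_n = 245.3 kN; interior l_c = 75 − 27 = 48 → r_n = 322.6 kN.
  R_n,bearing = 1·245.3 + 4·322.6 = 1536 kN → 0.75 × 1536 = 1150 kN.
Bolt shear governs: 631 kN.

631 kN (bolt shear governs)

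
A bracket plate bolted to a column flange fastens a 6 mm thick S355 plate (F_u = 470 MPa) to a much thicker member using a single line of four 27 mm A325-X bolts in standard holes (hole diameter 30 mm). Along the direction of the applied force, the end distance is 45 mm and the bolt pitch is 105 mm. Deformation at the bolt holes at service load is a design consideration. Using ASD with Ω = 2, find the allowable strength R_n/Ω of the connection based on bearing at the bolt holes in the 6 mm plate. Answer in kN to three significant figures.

325 kN

Per bolt r_n = 1.2 l_c t F_u ≤ 2.4 d t F_u; upper limit = 2.4 × 27 × 6 × 470 / 1000 = 182.7 kN.
Edge bolt: l_c = 45 − 30/2 = 30 mm → 1.2 × 30 × 6 × 470 / 1000 = 101.5 → r_n = 101.5 kN.
Interior bolts: l_c = 105 − 30 = 75 mm → 1.2 × 75 × 6 × 470 / 1000 = 253.8 → r_n = 182.7 kN.
R_n = 1 × 101.5 + 3 × 182.7 = 649.7 kN.
Allowable strength R_n/Ω = 649.7 / 2 = 325 kN.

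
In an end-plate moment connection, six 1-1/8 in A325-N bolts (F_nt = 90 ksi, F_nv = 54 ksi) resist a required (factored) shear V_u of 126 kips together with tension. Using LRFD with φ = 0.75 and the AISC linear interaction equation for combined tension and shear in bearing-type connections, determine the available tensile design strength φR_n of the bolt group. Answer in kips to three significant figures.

313 kips

A_b = π·1.125²/4 = 0.994 in²; f_rv = 126 / (6 × 0.994) = 21.13 ksi.
F'_nt = 1.3 F_nt − (F_nt / φF_nv) f_rv = 1.3·90 − (90/(0.75·54))·21.13 = 70.05 ksi, capped at F_nt → F'_nt = 70.05 ksi.
R_n = F'_nt · A_b · n = 70.05 × 0.994 × 6 = 417.8 kips.
Design strength φR_n = 0.75 × 417.8 = 313 kips.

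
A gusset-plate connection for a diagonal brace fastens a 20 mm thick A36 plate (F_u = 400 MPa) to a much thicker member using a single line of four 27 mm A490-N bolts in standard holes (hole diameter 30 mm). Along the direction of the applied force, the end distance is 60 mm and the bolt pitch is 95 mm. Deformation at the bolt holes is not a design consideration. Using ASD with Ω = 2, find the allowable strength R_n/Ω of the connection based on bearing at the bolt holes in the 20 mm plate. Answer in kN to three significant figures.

Per bolt r_n = 1.5 l_c t F_u ≤ 3.0 d t F_u; upper limit = 3.0 × 27 × 20 × 400 / 1000 = 648 kN.
Edge bolt: l_c = 60 − 30/2 = 45 mm → 1.5 × 45 × 20 × 400 / 1000 = 540 → r_n = 540 kN.
Interior bolts: l_c = 95 − 30 = 65 mm → 1.5 × 65 × 20 × 400 / 1000 = 780 → r_n = 648 kN.
R_n = 1 × 540 + 3 × 648 = 2484 kN.
Allowable strength R_n/Ω = 2484 / 2 = 1240 kN.

1240 kN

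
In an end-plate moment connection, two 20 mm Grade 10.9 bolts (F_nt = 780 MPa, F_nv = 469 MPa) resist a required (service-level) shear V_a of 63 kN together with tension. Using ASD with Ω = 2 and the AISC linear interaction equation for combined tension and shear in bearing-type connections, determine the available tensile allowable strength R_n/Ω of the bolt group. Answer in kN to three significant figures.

A_b = π·20²/4 = 314.2 mm²; f_rv = 63 × 1000 / (2 × 314.2) = 100.3 MPa.
F'_nt = 1.3 F_nt − (Ω F_nt / F_nv) f_rv = 1.3·780 − (2·780/469)·100.3 = 680.5 MPa, capped at F_nt → F'_nt = 680.5 MPa.
R_n = F'_nt · A_b · n = 680.5 × 314.2 × 2 / 1000 = 427.6 kN.
Allowable strength R_n/Ω = 427.6 / 2 = 214 kN.

214 kN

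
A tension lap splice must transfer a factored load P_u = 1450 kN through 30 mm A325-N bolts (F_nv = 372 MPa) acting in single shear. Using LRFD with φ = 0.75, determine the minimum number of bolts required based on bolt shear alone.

8 bolts

A_b = π·30²/4 = 706.9 mm².
Per-bolt design strength φR_n = 0.75 × 372 × 706.9 × 1 / 1000 = 197.2 kN.
n ≥ 1450 / 197.2 = 7.352 → use 8 bolts.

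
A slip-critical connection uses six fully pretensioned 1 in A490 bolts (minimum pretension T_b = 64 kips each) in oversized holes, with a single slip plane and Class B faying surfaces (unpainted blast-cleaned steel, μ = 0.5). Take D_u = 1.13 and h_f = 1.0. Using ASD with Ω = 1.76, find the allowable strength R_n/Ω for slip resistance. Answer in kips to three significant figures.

R_n = μ · D_u · h_f · T_b · n_s · n_b = 0.5 × 1.13 × 1.0 × 64 × 1 × 6 = 217 kips.
Allowable strength R_n/Ω = 217 / 1.76 = 123 kips.

123 kips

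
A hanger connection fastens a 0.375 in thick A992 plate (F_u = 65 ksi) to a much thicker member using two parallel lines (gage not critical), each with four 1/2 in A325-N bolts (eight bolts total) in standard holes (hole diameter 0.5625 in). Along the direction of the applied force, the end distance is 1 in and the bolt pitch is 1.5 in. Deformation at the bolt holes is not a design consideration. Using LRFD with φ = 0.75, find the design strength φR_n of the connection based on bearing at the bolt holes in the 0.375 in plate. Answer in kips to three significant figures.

Per bolt r_n = 1.5 l_c t F_u ≤ 3.0 d t F_u; upper limit = 3.0 × 0.5 × 0.375 × 65 = 36.56 kips.
Edge bolt: l_c = 1 − 0.5625/2 = 0.7188 in → 1.5 × 0.7188 × 0.375 × 65 = 26.28 → r_n = 26.28 kips.
Interior bolts: l_c = 1.5 − 0.5625 = 0.9375 in → 1.5 × 0.9375 × 0.375 × 65 = 34.28 → r_n = 34.28 kips.
R_n = 2 × 26.28 + 6 × 34.28 = 258.2 kips.
Design strength φR_n = 0.75 × 258.2 = 194 kips.

194 kips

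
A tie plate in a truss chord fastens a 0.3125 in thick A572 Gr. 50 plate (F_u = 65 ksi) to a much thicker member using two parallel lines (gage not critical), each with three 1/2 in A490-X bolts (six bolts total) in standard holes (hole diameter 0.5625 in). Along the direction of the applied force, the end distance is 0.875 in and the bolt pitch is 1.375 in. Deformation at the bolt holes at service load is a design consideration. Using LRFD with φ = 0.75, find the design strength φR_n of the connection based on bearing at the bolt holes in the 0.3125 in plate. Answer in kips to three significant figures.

Per bolt r_n = 1.2 l_c t F_u ≤ 2.4 d t F_u; upper limit = 2.4 × 0.5 × 0.3125 × 65 = 24.38 kips.
Edge bolt: l_c = 0.875 − 0.5625/2 = 0.5938 in → 1.2 × 0.5938 × 0.3125 × 65 = 14.47 → r_n = 14.47 kips.
Interior bolts: l_c = 1.375 − 0.5625 = 0.8125 in → 1.2 × 0.8125 × 0.3125 × 65 = 19.8 → r_n = 19.8 kips.
R_n = 2 × 14.47 + 4 × 19.8 = 108.2 kips.
Design strength φR_n = 0.75 × 108.2 = 81.1 kips.

81.1 kips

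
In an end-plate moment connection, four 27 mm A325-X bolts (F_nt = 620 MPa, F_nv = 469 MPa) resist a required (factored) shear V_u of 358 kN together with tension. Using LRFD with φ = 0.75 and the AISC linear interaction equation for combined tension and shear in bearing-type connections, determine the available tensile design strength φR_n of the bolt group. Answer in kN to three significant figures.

A_b = π·27²/4 = 572.6 mm²; f_rv = 358 × 1000 / (4 × 572.6) = 156.3 MPa.
F'_nt = 1.3 F_nt − (F_nt / φF_nv) f_rv = 1.3·620 − (620/(0.75·469))·156.3 = 530.5 MPa, capped at F_nt → F'_nt = 530.5 MPa.
R_n = F'_nt · A_b · n = 530.5 × 572.6 × 4 / 1000 = 1215 kN.
Design strength φR_n = 0.75 × 1215 = 911 kN.

911 kN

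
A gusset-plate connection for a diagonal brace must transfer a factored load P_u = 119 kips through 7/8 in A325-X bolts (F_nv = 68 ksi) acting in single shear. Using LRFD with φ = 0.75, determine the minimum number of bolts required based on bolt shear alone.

A_b = π·0.875²/4 = 0.6013 in².
Per-bolt design strength φR_n = 0.75 × 68 × 0.6013 × 1 = 30.67 kips.
n ≥ 119 / 30.67 = 3.88 → use 4 bolts.

4 bolts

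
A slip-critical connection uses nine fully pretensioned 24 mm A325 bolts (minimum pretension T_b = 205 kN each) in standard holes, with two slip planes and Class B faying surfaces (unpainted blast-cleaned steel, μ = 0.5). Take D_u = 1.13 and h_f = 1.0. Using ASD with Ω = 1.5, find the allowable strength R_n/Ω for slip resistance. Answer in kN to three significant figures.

R_n = μ · D_u · h_f · T_b · n_s · n_b = 0.5 × 1.13 × 1.0 × 205 × 2 × 9 = 2085 kN.
Allowable strength R_n/Ω = 2085 / 1.5 = 1390 kN.

1390 kN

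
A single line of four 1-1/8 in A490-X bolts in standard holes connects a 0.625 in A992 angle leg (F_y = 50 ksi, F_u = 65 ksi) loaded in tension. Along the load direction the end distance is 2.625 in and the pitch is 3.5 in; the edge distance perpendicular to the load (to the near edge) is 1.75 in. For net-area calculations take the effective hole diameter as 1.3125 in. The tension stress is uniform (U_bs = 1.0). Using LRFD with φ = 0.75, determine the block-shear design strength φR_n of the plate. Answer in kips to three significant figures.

Shear plane L_v = 2.625 + 3·3.5 = 13.12 in; A_gv = 13.12 × 0.625 = 8.203 in².
A_nv = (13.12 − 3.5·1.3125) × 0.625 = 5.332 in².
A_nt = (1.75 − 0.5·1.3125) × 0.625 = 0.6836 in².
0.6 F_u A_nv = 207.9 kips; 0.6 F_y A_gv = 246.1 kips → shear rupture governs the shear term.
R_n = 207.9 + 1.0 × 65 × 0.6836 = 252.4 kips.
Design strength φR_n = 0.75 × 252.4 = 189 kips.

189 kips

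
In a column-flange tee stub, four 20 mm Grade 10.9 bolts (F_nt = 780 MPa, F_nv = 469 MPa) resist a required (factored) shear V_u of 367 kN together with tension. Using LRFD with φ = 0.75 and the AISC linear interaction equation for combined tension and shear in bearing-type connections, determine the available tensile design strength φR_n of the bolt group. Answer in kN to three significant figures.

A_b = π·20²/4 = 314.2 mm²; f_rv = 367 × 1000 / (4 × 314.2) = 292 MPa.
F'_nt = 1.3 F_nt − (F_nt / φF_nv) f_rv = 1.3·780 − (780/(0.75·469))·292 = 366.4 MPa, capped at F_nt → F'_nt = 366.4 MPa.
R_n = F'_nt · A_b · n = 366.4 × 314.2 × 4 / 1000 = 460.4 kN.
Design strength φR_n = 0.75 × 460.4 = 345 kN.

345 kN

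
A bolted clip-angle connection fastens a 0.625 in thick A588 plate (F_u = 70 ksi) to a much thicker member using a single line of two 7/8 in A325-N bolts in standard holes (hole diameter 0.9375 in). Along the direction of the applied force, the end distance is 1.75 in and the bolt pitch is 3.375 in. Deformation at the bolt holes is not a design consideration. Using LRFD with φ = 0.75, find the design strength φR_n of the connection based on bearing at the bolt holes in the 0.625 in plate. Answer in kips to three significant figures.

149 kips

Per bolt r_n = 1.5 l_c t F_u ≤ 3.0 d t F_u; upper limit = 3.0 × 0.875 × 0.625 × 70 = 114.8 kips.
Edge bolt: l_c = 1.75 − 0.9375/2 = 1.281 in → 1.5 × 1.281 × 0.625 × 70 = 84.08 → r_n = 84.08 kips.
Interior bolts: l_c = 3.375 − 0.9375 = 2.438 in → 1.5 × 2.438 × 0.625 × 70 = 160 → r_n = 114.8 kips.
R_n = 1 × 84.08 + 1 × 114.8 = 198.9 kips.
Design strength φR_n = 0.75 × 198.9 = 149 kips.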